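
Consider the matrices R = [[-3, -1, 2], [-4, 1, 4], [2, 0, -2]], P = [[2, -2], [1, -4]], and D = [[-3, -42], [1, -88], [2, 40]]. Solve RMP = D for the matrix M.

M = R⁻¹DP⁻¹ (apply R⁻¹ on the left and P⁻¹ on the right).
det R = 2; the adjugate gives R⁻¹ = [[-1, -1, -3], [0, 1, 2], [-1, -1, -7/2]].
P has determinant -6; P⁻¹ = [[2/3, -1/3], [1/6, -1/3]].
R⁻¹D = [[-4, 10], [5, -8], [-5, -10]].
M = (R⁻¹D)P⁻¹ = [[-1, -2], [2, 1], [-5, 5]].

M = [[-1, -2], [2, 1], [-5, 5]]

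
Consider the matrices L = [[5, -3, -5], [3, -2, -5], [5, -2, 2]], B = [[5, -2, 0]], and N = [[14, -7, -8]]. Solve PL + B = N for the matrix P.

PL = N − B = [[9, -5, -8]].
Right-multiplying both sides by L⁻¹ gives P = (N − B)L⁻¹.
L has determinant 3; L⁻¹ = [[-14/3, 16/3, 5/3], [-31/3, 35/3, 10/3], [4/3, -5/3, -1/3]].
P = (N − B)L⁻¹ = [[-1, 3, 1]].

P = [[-1, 3, 1]]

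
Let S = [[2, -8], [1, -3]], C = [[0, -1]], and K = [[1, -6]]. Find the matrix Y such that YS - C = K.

Y = [[2, -3]]

YS = K + C = [[1, -7]].
Right-multiplying both sides by S⁻¹ gives Y = (K + C)S⁻¹.
det S = 2, so S⁻¹ = [[-3/2, 4], [-1/2, 1]].
Y = (K + C)S⁻¹ = [[2, -3]].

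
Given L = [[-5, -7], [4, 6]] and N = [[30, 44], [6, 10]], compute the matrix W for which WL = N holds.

L is on the right of W, so right-multiply by L⁻¹: W = NL⁻¹.
L has determinant -2; L⁻¹ = [[-3, -7/2], [2, 5/2]].
W = NL⁻¹ = [[30, 44], [6, 10]] · [[-3, -7/2], [2, 5/2]] = [[-2, 5], [2, 4]].

W = [[-2, 5], [2, 4]]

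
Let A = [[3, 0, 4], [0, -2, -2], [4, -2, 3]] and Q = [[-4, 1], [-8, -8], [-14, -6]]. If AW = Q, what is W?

W = [[-4, 3], [2, 6], [2, -2]]

A is on the left of W, so left-multiply by A⁻¹: W = A⁻¹Q.
A has determinant 2; A⁻¹ = [[-5, -4, 4], [-4, -7/2, 3], [4, 3, -3]].
W = A⁻¹Q = [[-5, -4, 4], [-4, -7/2, 3], [4, 3, -3]] · [[-4, 1], [-8, -8], [-14, -6]] = [[-4, 3], [2, 6], [2, -2]].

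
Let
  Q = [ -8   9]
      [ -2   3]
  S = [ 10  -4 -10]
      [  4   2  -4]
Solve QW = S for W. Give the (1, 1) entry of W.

1

Q is on the left of W, so left-multiply by Q⁻¹: W = Q⁻¹S.
det Q = -6; the adjugate gives Q⁻¹ = [[-1/2, 3/2], [-1/3, 4/3]].
W = Q⁻¹S = [[-1/2, 3/2], [-1/3, 4/3]] · [[10, -4, -10], [4, 2, -4]] = [[1, 5, -1], [2, 4, -2]].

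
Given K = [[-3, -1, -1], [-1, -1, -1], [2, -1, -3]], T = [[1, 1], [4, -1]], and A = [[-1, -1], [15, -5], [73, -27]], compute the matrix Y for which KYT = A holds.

Y = [[0, 2], [-2, -1], [3, -5]]

Y = K⁻¹AT⁻¹ (apply K⁻¹ on the left and T⁻¹ on the right).
K has determinant -4; K⁻¹ = [[-1/2, 1/2, 0], [5/4, -11/4, 1/2], [-3/4, 5/4, -1/2]].
det T = -5, so T⁻¹ = [[1/5, 1/5], [4/5, -1/5]].
K⁻¹A = [[8, -2], [-6, -1], [-17, 8]].
Y = (K⁻¹A)T⁻¹ = [[0, 2], [-2, -1], [3, -5]].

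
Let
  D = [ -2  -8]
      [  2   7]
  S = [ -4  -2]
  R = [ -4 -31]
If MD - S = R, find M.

MD = R + S = [[-8, -33]].
D is on the right of M, so right-multiply by D⁻¹: M = (R + S)D⁻¹.
D has determinant 2; D⁻¹ = [[7/2, 4], [-1, -1]].
M = (R + S)D⁻¹ = [[5, 1]].

M = [[5, 1]]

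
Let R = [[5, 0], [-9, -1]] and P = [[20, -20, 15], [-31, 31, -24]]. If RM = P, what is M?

Since R multiplies M on the left, M = R⁻¹P.
R has determinant -5; R⁻¹ = [[1/5, 0], [-9/5, -1]].
M = R⁻¹P = [[1/5, 0], [-9/5, -1]] · [[20, -20, 15], [-31, 31, -24]] = [[4, -4, 3], [-5, 5, -3]].

M = [[4, -4, 3], [-5, 5, -3]]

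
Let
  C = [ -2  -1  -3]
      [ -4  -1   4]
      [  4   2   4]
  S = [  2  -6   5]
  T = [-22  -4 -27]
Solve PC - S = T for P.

P = [[2, 0, -4]]

PC = T + S = [[-20, -10, -22]].
Since C sits to the right of P, P = (T + S)C⁻¹.
C has determinant 4; C⁻¹ = [[-3, -1/2, -7/4], [8, 1, 5], [-1, 0, -1/2]].
P = (T + S)C⁻¹ = [[2, 0, -4]].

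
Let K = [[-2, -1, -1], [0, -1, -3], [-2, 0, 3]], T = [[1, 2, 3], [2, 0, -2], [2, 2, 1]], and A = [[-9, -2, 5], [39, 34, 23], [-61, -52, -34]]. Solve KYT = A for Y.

Y = [[1, 5, 0], [4, -5, 3], [-5, -1, -3]]

Left-multiply by K⁻¹ and right-multiply by T⁻¹: Y = K⁻¹AT⁻¹.
det K = 2; the adjugate gives K⁻¹ = [[-3/2, 3/2, 1], [3, -4, -3], [-1, 1, 1]].
det T = 4, so T⁻¹ = [[1, 1, -1], [-3/2, -5/4, 2], [1, 1/2, -1]].
K⁻¹A = [[11, 2, -7], [0, 14, 25], [-13, -16, -16]].
Y = (K⁻¹A)T⁻¹ = [[1, 5, 0], [4, -5, 3], [-5, -1, -3]].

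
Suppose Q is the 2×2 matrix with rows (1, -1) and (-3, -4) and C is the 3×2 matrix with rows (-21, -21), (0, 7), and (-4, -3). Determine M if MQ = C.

Q is on the right of M, so right-multiply by Q⁻¹: M = CQ⁻¹.
det Q = -7; the adjugate gives Q⁻¹ = [[4/7, -1/7], [-3/7, -1/7]].
M = CQ⁻¹ = [[-21, -21], [0, 7], [-4, -3]] · [[4/7, -1/7], [-3/7, -1/7]] = [[-3, 6], [-3, -1], [-1, 1]].

M = [[-3, 6], [-3, -1], [-1, 1]]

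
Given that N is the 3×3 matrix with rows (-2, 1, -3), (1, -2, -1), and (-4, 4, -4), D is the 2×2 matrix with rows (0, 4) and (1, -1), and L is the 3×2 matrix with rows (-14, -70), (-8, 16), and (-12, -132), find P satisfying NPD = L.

P = N⁻¹LD⁻¹ (apply N⁻¹ on the left and D⁻¹ on the right).
det N = -4, so N⁻¹ = [[-3, 2, 7/4], [-2, 1, 5/4], [1, -1, -3/4]].
det D = -4, so D⁻¹ = [[1/4, 1], [1/4, 0]].
N⁻¹L = [[5, 11], [5, -9], [3, 13]].
P = (N⁻¹L)D⁻¹ = [[4, 5], [-1, 5], [4, 3]].

P = [[4, 5], [-1, 5], [4, 3]]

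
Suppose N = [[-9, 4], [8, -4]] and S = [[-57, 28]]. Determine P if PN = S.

Since N sits to the right of P, P = SN⁻¹.
det N = 4; the adjugate gives N⁻¹ = [[-1, -1], [-2, -9/4]].
P = SN⁻¹ = [[-57, 28]] · [[-1, -1], [-2, -9/4]] = [[1, -6]].

P = [[1, -6]]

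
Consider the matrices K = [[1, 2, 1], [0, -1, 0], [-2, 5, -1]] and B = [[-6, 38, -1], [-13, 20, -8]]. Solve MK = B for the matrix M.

Right-multiplying both sides by K⁻¹ gives M = BK⁻¹.
det K = -1; the adjugate gives K⁻¹ = [[-1, -7, -1], [0, -1, 0], [2, 9, 1]].
M = BK⁻¹ = [[-6, 38, -1], [-13, 20, -8]] · [[-1, -7, -1], [0, -1, 0], [2, 9, 1]] = [[4, -5, 5], [-3, -1, 5]].

M = [[4, -5, 5], [-3, -1, 5]]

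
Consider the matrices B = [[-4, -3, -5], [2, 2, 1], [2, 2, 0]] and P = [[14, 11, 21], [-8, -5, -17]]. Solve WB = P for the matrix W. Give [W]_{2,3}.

Since B sits to the right of W, W = PB⁻¹.
det B = 2; the adjugate gives B⁻¹ = [[-1, -5, 7/2], [1, 5, -3], [0, 1, -1]].
W = PB⁻¹ = [[14, 11, 21], [-8, -5, -17]] · [[-1, -5, 7/2], [1, 5, -3], [0, 1, -1]] = [[-3, 6, -5], [3, -2, 4]].

4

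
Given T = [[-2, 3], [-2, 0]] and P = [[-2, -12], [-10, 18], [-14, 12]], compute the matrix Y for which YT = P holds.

Y = [[-4, 5], [6, -1], [4, 3]]

Since T sits to the right of Y, Y = PT⁻¹.
det T = 6, so T⁻¹ = [[0, -1/2], [1/3, -1/3]].
Y = PT⁻¹ = [[-2, -12], [-10, 18], [-14, 12]] · [[0, -1/2], [1/3, -1/3]] = [[-4, 5], [6, -1], [4, 3]].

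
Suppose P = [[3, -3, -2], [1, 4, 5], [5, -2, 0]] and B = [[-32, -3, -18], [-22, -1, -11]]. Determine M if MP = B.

M = [[-1, -4, -5], [3, -1, -6]]

Right-multiplying both sides by P⁻¹ gives M = BP⁻¹.
det P = -1, so P⁻¹ = [[-10, -4, 7], [-25, -10, 17], [22, 9, -15]].
M = BP⁻¹ = [[-32, -3, -18], [-22, -1, -11]] · [[-10, -4, 7], [-25, -10, 17], [22, 9, -15]] = [[-1, -4, -5], [3, -1, -6]].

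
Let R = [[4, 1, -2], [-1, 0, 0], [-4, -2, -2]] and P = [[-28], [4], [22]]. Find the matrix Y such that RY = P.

Left-multiplying both sides by R⁻¹ gives Y = R⁻¹P.
det R = -6, so R⁻¹ = [[0, -1, 0], [1/3, 8/3, -1/3], [-1/3, -2/3, -1/6]].
Y = R⁻¹P = [[0, -1, 0], [1/3, 8/3, -1/3], [-1/3, -2/3, -1/6]] · [[-28], [4], [22]] = [[-4], [-6], [3]].

Y = [[-4], [-6], [3]]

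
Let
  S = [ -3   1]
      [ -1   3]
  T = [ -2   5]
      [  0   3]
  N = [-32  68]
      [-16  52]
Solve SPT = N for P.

P = [[-5, 2], [1, 2]]

Left-multiply by S⁻¹ and right-multiply by T⁻¹: P = S⁻¹NT⁻¹.
det S = -8, so S⁻¹ = [[-3/8, 1/8], [-1/8, 3/8]].
det T = -6; the adjugate gives T⁻¹ = [[-1/2, 5/6], [0, 1/3]].
S⁻¹N = [[10, -19], [-2, 11]].
P = (S⁻¹N)T⁻¹ = [[-5, 2], [1, 2]].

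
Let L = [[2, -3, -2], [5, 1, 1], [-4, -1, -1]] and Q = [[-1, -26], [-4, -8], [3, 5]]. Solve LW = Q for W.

W = [[-1, -3], [-3, 6], [4, 1]]

Since L multiplies W on the left, W = L⁻¹Q.
det L = -1; the adjugate gives L⁻¹ = [[0, 1, 1], [-1, 10, 12], [1, -14, -17]].
W = L⁻¹Q = [[0, 1, 1], [-1, 10, 12], [1, -14, -17]] · [[-1, -26], [-4, -8], [3, 5]] = [[-1, -3], [-3, 6], [4, 1]].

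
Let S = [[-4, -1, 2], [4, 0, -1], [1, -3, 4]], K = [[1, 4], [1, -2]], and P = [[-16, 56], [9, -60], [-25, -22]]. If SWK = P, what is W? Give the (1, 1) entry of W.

Left-multiply by S⁻¹ and right-multiply by K⁻¹: W = S⁻¹PK⁻¹.
det S = 5; the adjugate gives S⁻¹ = [[-3/5, -2/5, 1/5], [-17/5, -18/5, 4/5], [-12/5, -13/5, 4/5]].
det K = -6; the adjugate gives K⁻¹ = [[1/3, 2/3], [1/6, -1/6]].
S⁻¹P = [[1, -14], [2, 8], [-5, 4]].
W = (S⁻¹P)K⁻¹ = [[-2, 3], [2, 0], [-1, -4]].

-2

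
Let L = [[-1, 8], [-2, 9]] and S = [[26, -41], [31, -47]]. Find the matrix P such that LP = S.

P = [[-2, 1], [3, -5]]

Left-multiplying both sides by L⁻¹ gives P = L⁻¹S.
det L = 7; the adjugate gives L⁻¹ = [[9/7, -8/7], [2/7, -1/7]].
P = L⁻¹S = [[9/7, -8/7], [2/7, -1/7]] · [[26, -41], [31, -47]] = [[-2, 1], [3, -5]].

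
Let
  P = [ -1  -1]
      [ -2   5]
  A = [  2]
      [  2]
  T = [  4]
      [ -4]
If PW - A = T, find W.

W = [[-4], [-2]]

PW = T + A = [[6], [-2]].
Left-multiplying both sides by P⁻¹ gives W = P⁻¹(T + A).
P has determinant -7; P⁻¹ = [[-5/7, -1/7], [-2/7, 1/7]].
W = P⁻¹(T + A) = [[-4], [-2]].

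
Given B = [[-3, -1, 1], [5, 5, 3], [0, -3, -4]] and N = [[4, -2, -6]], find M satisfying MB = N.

Right-multiplying both sides by B⁻¹ gives M = NB⁻¹.
det B = -2, so B⁻¹ = [[11/2, 7/2, 4], [-10, -6, -7], [15/2, 9/2, 5]].
M = NB⁻¹ = [[4, -2, -6]] · [[11/2, 7/2, 4], [-10, -6, -7], [15/2, 9/2, 5]] = [[-3, -1, 0]].

M = [[-3, -1, 0]]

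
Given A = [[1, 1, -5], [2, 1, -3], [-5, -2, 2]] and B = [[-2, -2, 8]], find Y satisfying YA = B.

Y = [[-3, 3, 1]]

Right-multiplying both sides by A⁻¹ gives Y = BA⁻¹.
A has determinant 2; A⁻¹ = [[-2, 4, 1], [11/2, -23/2, -7/2], [1/2, -3/2, -1/2]].
Y = BA⁻¹ = [[-2, -2, 8]] · [[-2, 4, 1], [11/2, -23/2, -7/2], [1/2, -3/2, -1/2]] = [[-3, 3, 1]].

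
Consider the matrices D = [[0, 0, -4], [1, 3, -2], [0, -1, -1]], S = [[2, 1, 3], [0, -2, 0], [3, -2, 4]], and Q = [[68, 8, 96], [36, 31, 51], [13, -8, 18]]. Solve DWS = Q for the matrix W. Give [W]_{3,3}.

-3

Isolating W: multiply by D⁻¹ from the left and S⁻¹ from the right, so W = D⁻¹QS⁻¹.
det D = 4, so D⁻¹ = [[-5/4, 1, 3], [1/4, 0, -1], [-1/4, 0, 0]].
det S = 2; the adjugate gives S⁻¹ = [[-4, -5, 3], [0, -1/2, 0], [3, 7/2, -2]].
D⁻¹Q = [[-10, -3, -15], [4, 10, 6], [-17, -2, -24]].
W = (D⁻¹Q)S⁻¹ = [[-5, -1, 0], [2, -4, 0], [-4, 2, -3]].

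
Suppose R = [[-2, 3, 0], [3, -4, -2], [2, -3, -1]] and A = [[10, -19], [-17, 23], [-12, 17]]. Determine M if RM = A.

M = [[1, 5], [4, -3], [2, 2]]

Left-multiplying both sides by R⁻¹ gives M = R⁻¹A.
det R = 1, so R⁻¹ = [[-2, 3, -6], [-1, 2, -4], [-1, 0, -1]].
M = R⁻¹A = [[-2, 3, -6], [-1, 2, -4], [-1, 0, -1]] · [[10, -19], [-17, 23], [-12, 17]] = [[1, 5], [4, -3], [2, 2]].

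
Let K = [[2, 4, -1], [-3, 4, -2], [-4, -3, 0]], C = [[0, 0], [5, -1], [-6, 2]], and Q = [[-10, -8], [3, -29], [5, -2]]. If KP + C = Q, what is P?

P = [[-2, 4], [-1, -4], [2, 0]]

KP = Q − C = [[-10, -8], [-2, -28], [11, -4]].
K is on the left of P, so left-multiply by K⁻¹: P = K⁻¹(Q − C).
det K = -5, so K⁻¹ = [[6/5, -3/5, 4/5], [-8/5, 4/5, -7/5], [-5, 2, -4]].
P = K⁻¹(Q − C) = [[-2, 4], [-1, -4], [2, 0]].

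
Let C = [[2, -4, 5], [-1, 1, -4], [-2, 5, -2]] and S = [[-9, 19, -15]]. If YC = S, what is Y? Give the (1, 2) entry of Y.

3

Right-multiplying both sides by C⁻¹ gives Y = SC⁻¹.
C has determinant -3; C⁻¹ = [[-6, -17/3, -11/3], [-2, -2, -1], [1, 2/3, 2/3]].
Y = SC⁻¹ = [[-9, 19, -15]] · [[-6, -17/3, -11/3], [-2, -2, -1], [1, 2/3, 2/3]] = [[1, 3, 4]].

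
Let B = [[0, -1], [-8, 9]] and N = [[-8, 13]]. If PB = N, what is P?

Since B sits to the right of P, P = NB⁻¹.
det B = -8, so B⁻¹ = [[-9/8, -1/8], [-1, 0]].
P = NB⁻¹ = [[-8, 13]] · [[-9/8, -1/8], [-1, 0]] = [[-4, 1]].

P = [[-4, 1]]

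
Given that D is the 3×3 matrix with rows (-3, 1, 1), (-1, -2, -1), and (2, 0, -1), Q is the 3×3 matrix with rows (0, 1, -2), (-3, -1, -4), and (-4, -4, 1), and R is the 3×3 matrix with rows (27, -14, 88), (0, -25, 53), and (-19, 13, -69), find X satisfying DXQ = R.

Left-multiply by D⁻¹ and right-multiply by Q⁻¹: X = D⁻¹RQ⁻¹.
D has determinant -5; D⁻¹ = [[-2/5, -1/5, -1/5], [3/5, -1/5, 4/5], [-4/5, -2/5, -7/5]].
det Q = 3, so Q⁻¹ = [[-17/3, 7/3, -2], [19/3, -8/3, 2], [8/3, -4/3, 1]].
D⁻¹R = [[-7, 8, -32], [1, 7, -13], [5, 3, 5]].
X = (D⁻¹R)Q⁻¹ = [[5, 5, -2], [4, 1, -1], [4, -3, 1]].

X = [[5, 5, -2], [4, 1, -1], [4, -3, 1]]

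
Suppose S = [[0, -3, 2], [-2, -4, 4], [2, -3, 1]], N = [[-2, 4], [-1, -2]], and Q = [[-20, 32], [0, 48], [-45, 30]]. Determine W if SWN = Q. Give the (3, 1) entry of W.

0

W = S⁻¹QN⁻¹ (apply S⁻¹ on the left and N⁻¹ on the right).
det S = -2, so S⁻¹ = [[-4, 3/2, 2], [-5, 2, 2], [-7, 3, 3]].
det N = 8; the adjugate gives N⁻¹ = [[-1/4, -1/2], [1/8, -1/4]].
S⁻¹Q = [[-10, 4], [10, -4], [5, 10]].
W = (S⁻¹Q)N⁻¹ = [[3, 4], [-3, -4], [0, -5]].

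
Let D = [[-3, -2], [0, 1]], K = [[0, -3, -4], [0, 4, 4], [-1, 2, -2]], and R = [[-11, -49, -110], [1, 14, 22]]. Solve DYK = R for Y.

Y = D⁻¹RK⁻¹ (apply D⁻¹ on the left and K⁻¹ on the right).
det D = -3; the adjugate gives D⁻¹ = [[-1/3, -2/3], [0, 1]].
K has determinant -4; K⁻¹ = [[4, 7/2, -1], [1, 1, 0], [-1, -3/4, 0]].
D⁻¹R = [[3, 7, 22], [1, 14, 22]].
Y = (D⁻¹R)K⁻¹ = [[-3, 1, -3], [-4, 1, -1]].

Y = [[-3, 1, -3], [-4, 1, -1]]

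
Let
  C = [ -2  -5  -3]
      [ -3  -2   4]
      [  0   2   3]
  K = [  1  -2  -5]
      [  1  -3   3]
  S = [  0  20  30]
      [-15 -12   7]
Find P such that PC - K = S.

PC = S + K = [[1, 18, 25], [-14, -15, 10]].
Right-multiplying both sides by C⁻¹ gives P = (S + K)C⁻¹.
C has determinant 1; C⁻¹ = [[-14, 9, -26], [9, -6, 17], [-6, 4, -11]].
P = (S + K)C⁻¹ = [[-2, 1, 5], [1, 4, -1]].

P = [[-2, 1, 5], [1, 4, -1]]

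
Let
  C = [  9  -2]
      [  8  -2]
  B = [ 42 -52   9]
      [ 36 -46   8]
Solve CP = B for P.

Left-multiplying both sides by C⁻¹ gives P = C⁻¹B.
C has determinant -2; C⁻¹ = [[1, -1], [4, -9/2]].
P = C⁻¹B = [[1, -1], [4, -9/2]] · [[42, -52, 9], [36, -46, 8]] = [[6, -6, 1], [6, -1, 0]].

P = [[6, -6, 1], [6, -1, 0]]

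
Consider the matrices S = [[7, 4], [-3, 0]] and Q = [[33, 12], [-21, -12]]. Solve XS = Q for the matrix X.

X = [[3, -4], [-3, 0]]

S is on the right of X, so right-multiply by S⁻¹: X = QS⁻¹.
S has determinant 12; S⁻¹ = [[0, -1/3], [1/4, 7/12]].
X = QS⁻¹ = [[33, 12], [-21, -12]] · [[0, -1/3], [1/4, 7/12]] = [[3, -4], [-3, 0]].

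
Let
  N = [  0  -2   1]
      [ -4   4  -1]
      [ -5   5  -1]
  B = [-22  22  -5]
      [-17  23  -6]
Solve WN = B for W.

W = [[0, 3, 2], [-3, -2, 5]]

N is on the right of W, so right-multiply by N⁻¹: W = BN⁻¹.
N has determinant -2; N⁻¹ = [[-1/2, -3/2, 1], [-1/2, -5/2, 2], [0, -5, 4]].
W = BN⁻¹ = [[-22, 22, -5], [-17, 23, -6]] · [[-1/2, -3/2, 1], [-1/2, -5/2, 2], [0, -5, 4]] = [[0, 3, 2], [-3, -2, 5]].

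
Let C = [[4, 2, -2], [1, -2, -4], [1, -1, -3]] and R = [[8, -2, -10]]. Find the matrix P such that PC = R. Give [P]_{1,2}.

6

Since C sits to the right of P, P = RC⁻¹.
det C = 4, so C⁻¹ = [[1/2, 2, -3], [-1/4, -5/2, 7/2], [1/4, 3/2, -5/2]].
P = RC⁻¹ = [[8, -2, -10]] · [[1/2, 2, -3], [-1/4, -5/2, 7/2], [1/4, 3/2, -5/2]] = [[2, 6, -6]].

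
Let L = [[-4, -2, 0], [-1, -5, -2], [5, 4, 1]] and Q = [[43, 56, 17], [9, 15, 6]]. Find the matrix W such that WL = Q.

W = [[-3, -6, 5], [3, -1, 4]]

Since L sits to the right of W, W = QL⁻¹.
L has determinant 6; L⁻¹ = [[1/2, 1/3, 2/3], [-3/2, -2/3, -4/3], [7/2, 1, 3]].
W = QL⁻¹ = [[43, 56, 17], [9, 15, 6]] · [[1/2, 1/3, 2/3], [-3/2, -2/3, -4/3], [7/2, 1, 3]] = [[-3, -6, 5], [3, -1, 4]].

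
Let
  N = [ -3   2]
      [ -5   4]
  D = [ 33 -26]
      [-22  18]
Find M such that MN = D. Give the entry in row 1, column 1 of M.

N is on the right of M, so right-multiply by N⁻¹: M = DN⁻¹.
det N = -2, so N⁻¹ = [[-2, 1], [-5/2, 3/2]].
M = DN⁻¹ = [[33, -26], [-22, 18]] · [[-2, 1], [-5/2, 3/2]] = [[-1, -6], [-1, 5]].

-1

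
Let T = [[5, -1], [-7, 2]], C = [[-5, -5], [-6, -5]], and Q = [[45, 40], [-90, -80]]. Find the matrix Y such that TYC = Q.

Y = [[0, 0], [3, 5]]

Isolating Y: multiply by T⁻¹ from the left and C⁻¹ from the right, so Y = T⁻¹QC⁻¹.
T has determinant 3; T⁻¹ = [[2/3, 1/3], [7/3, 5/3]].
C has determinant -5; C⁻¹ = [[1, -1], [-6/5, 1]].
T⁻¹Q = [[0, 0], [-45, -40]].
Y = (T⁻¹Q)C⁻¹ = [[0, 0], [3, 5]].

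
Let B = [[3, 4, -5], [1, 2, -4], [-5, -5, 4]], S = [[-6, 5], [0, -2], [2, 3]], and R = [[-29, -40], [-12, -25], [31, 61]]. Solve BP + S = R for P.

P = [[-2, -5], [-3, -5], [1, 2]]

BP = R − S = [[-23, -45], [-12, -23], [29, 58]].
Since B multiplies P on the left, P = B⁻¹(R − S).
det B = 3, so B⁻¹ = [[-4, 3, -2], [16/3, -13/3, 7/3], [5/3, -5/3, 2/3]].
P = B⁻¹(R − S) = [[-2, -5], [-3, -5], [1, 2]].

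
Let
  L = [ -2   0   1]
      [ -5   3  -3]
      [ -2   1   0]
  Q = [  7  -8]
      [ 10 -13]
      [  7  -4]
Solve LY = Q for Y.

Y = [[-2, 5], [3, 6], [3, 2]]

L is on the left of Y, so left-multiply by L⁻¹: Y = L⁻¹Q.
det L = -5, so L⁻¹ = [[-3/5, -1/5, 3/5], [-6/5, -2/5, 11/5], [-1/5, -2/5, 6/5]].
Y = L⁻¹Q = [[-3/5, -1/5, 3/5], [-6/5, -2/5, 11/5], [-1/5, -2/5, 6/5]] · [[7, -8], [10, -13], [7, -4]] = [[-2, 5], [3, 6], [3, 2]].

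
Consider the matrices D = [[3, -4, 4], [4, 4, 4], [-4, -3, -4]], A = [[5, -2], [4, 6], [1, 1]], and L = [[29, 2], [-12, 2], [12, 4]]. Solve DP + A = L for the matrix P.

P = [[0, 0], [-5, -1], [1, 0]]

DP = L − A = [[24, 4], [-16, -4], [11, 3]].
Since D multiplies P on the left, P = D⁻¹(L − A).
det D = 4; the adjugate gives D⁻¹ = [[-1, -7, -8], [0, 1, 1], [1, 25/4, 7]].
P = D⁻¹(L − A) = [[0, 0], [-5, -1], [1, 0]].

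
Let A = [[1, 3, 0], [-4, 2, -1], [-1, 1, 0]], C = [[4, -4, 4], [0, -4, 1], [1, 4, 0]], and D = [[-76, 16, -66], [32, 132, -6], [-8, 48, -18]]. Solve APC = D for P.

Isolating P: multiply by A⁻¹ from the left and C⁻¹ from the right, so P = A⁻¹DC⁻¹.
det A = 4, so A⁻¹ = [[1/4, 0, -3/4], [1/4, 0, 1/4], [-1/2, -1, 7/2]].
C has determinant -4; C⁻¹ = [[1, -4, -3], [-1/4, 1, 1], [-1, 5, 4]].
A⁻¹D = [[-13, -32, -3], [-21, 16, -21], [-22, 28, -24]].
P = (A⁻¹D)C⁻¹ = [[-2, 5, -5], [-4, -5, -5], [-5, -4, -2]].

P = [[-2, 5, -5], [-4, -5, -5], [-5, -4, -2]]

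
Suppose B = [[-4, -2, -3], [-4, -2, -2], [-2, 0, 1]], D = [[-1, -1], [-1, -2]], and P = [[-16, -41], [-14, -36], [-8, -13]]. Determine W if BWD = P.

W = [[-1, -4], [5, 0], [1, -3]]

W = B⁻¹PD⁻¹ (apply B⁻¹ on the left and D⁻¹ on the right).
det B = 4, so B⁻¹ = [[-1/2, 1/2, -1/2], [2, -5/2, 1], [-1, 1, 0]].
D has determinant 1; D⁻¹ = [[-2, 1], [1, -1]].
B⁻¹P = [[5, 9], [-5, -5], [2, 5]].
W = (B⁻¹P)D⁻¹ = [[-1, -4], [5, 0], [1, -3]].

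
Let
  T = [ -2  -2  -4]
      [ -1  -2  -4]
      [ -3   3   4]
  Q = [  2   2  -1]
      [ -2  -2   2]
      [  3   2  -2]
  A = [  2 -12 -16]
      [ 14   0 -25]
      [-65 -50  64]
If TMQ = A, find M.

Isolating M: multiply by T⁻¹ from the left and Q⁻¹ from the right, so M = T⁻¹AQ⁻¹.
det T = -4, so T⁻¹ = [[-1, 1, 0], [-4, 5, 1], [9/4, -3, -1/2]].
det Q = 2; the adjugate gives Q⁻¹ = [[0, 1, 1], [1, -1/2, -1], [1, 1, 0]].
T⁻¹A = [[12, 12, -9], [-3, -2, 3], [-5, -2, 7]].
M = (T⁻¹A)Q⁻¹ = [[3, -3, 0], [1, 1, -1], [5, 3, -3]].

M = [[3, -3, 0], [1, 1, -1], [5, 3, -3]]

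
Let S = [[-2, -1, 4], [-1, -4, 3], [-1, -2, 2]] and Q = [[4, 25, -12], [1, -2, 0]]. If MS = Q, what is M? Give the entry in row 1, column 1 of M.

Right-multiplying both sides by S⁻¹ gives M = QS⁻¹.
S has determinant -3; S⁻¹ = [[2/3, 2, -13/3], [1/3, 0, -2/3], [2/3, 1, -7/3]].
M = QS⁻¹ = [[4, 25, -12], [1, -2, 0]] · [[2/3, 2, -13/3], [1/3, 0, -2/3], [2/3, 1, -7/3]] = [[3, -4, -6], [0, 2, -3]].

3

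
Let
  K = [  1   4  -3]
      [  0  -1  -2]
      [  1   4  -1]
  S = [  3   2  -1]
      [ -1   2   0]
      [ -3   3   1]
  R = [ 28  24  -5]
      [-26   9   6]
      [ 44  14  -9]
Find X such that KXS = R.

Isolating X: multiply by K⁻¹ from the left and S⁻¹ from the right, so X = K⁻¹RS⁻¹.
det K = -2; the adjugate gives K⁻¹ = [[-9/2, 4, 11/2], [1, -1, -1], [-1/2, 0, 1/2]].
det S = 5; the adjugate gives S⁻¹ = [[2/5, -1, 2/5], [1/5, 0, 1/5], [3/5, -3, 8/5]].
K⁻¹R = [[12, 5, -3], [10, 1, -2], [8, -5, -2]].
X = (K⁻¹R)S⁻¹ = [[4, -3, 1], [3, -4, 1], [1, -2, -1]].

X = [[4, -3, 1], [3, -4, 1], [1, -2, -1]]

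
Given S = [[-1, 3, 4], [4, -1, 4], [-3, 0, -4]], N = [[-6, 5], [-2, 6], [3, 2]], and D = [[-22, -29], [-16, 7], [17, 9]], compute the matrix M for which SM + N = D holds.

M = [[2, 3], [2, -5], [-5, -4]]

SM = D − N = [[-16, -34], [-14, 1], [14, 7]].
Since S multiplies M on the left, M = S⁻¹(D − N).
det S = -4; the adjugate gives S⁻¹ = [[-1, -3, -4], [-1, -4, -5], [3/4, 9/4, 11/4]].
M = S⁻¹(D − N) = [[2, 3], [2, -5], [-5, -4]].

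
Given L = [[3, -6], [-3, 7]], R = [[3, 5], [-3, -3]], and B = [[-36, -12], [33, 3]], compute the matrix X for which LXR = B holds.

X = L⁻¹BR⁻¹ (apply L⁻¹ on the left and R⁻¹ on the right).
L has determinant 3; L⁻¹ = [[7/3, 2], [1, 1]].
R has determinant 6; R⁻¹ = [[-1/2, -5/6], [1/2, 1/2]].
L⁻¹B = [[-18, -22], [-3, -9]].
X = (L⁻¹B)R⁻¹ = [[-2, 4], [-3, -2]].

X = [[-2, 4], [-3, -2]]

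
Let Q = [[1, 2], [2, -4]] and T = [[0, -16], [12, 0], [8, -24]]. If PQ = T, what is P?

Since Q sits to the right of P, P = TQ⁻¹.
Q has determinant -8; Q⁻¹ = [[1/2, 1/4], [1/4, -1/8]].
P = TQ⁻¹ = [[0, -16], [12, 0], [8, -24]] · [[1/2, 1/4], [1/4, -1/8]] = [[-4, 2], [6, 3], [-2, 5]].

P = [[-4, 2], [6, 3], [-2, 5]]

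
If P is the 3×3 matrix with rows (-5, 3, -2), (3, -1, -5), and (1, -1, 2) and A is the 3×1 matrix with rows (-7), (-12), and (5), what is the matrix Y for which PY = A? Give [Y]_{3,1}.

Since P multiplies Y on the left, Y = P⁻¹A.
det P = 6; the adjugate gives P⁻¹ = [[-7/6, -2/3, -17/6], [-11/6, -4/3, -31/6], [-1/3, -1/3, -2/3]].
Y = P⁻¹A = [[-7/6, -2/3, -17/6], [-11/6, -4/3, -31/6], [-1/3, -1/3, -2/3]] · [[-7], [-12], [5]] = [[2], [3], [3]].

3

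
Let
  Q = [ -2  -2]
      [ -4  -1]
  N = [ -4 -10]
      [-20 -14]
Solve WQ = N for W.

W = [[6, -2], [6, 2]]

Right-multiplying both sides by Q⁻¹ gives W = NQ⁻¹.
det Q = -6; the adjugate gives Q⁻¹ = [[1/6, -1/3], [-2/3, 1/3]].
W = NQ⁻¹ = [[-4, -10], [-20, -14]] · [[1/6, -1/3], [-2/3, 1/3]] = [[6, -2], [6, 2]].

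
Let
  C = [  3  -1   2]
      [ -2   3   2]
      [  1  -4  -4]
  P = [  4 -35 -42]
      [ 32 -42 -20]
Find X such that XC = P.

X = [[-4, -5, 6], [6, -4, 6]]

Since C sits to the right of X, X = PC⁻¹.
C has determinant 4; C⁻¹ = [[-1, -3, -2], [-3/2, -7/2, -5/2], [5/4, 11/4, 7/4]].
X = PC⁻¹ = [[4, -35, -42], [32, -42, -20]] · [[-1, -3, -2], [-3/2, -7/2, -5/2], [5/4, 11/4, 7/4]] = [[-4, -5, 6], [6, -4, 6]].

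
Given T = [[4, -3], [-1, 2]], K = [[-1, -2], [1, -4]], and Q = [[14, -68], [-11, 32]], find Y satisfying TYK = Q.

Y = [[2, 1], [2, -4]]

Y = T⁻¹QK⁻¹ (apply T⁻¹ on the left and K⁻¹ on the right).
det T = 5, so T⁻¹ = [[2/5, 3/5], [1/5, 4/5]].
K has determinant 6; K⁻¹ = [[-2/3, 1/3], [-1/6, -1/6]].
T⁻¹Q = [[-1, -8], [-6, 12]].
Y = (T⁻¹Q)K⁻¹ = [[2, 1], [2, -4]].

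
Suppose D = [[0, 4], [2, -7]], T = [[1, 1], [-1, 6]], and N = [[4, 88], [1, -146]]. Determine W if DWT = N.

W = [[4, 0], [4, 3]]

Isolating W: multiply by D⁻¹ from the left and T⁻¹ from the right, so W = D⁻¹NT⁻¹.
D has determinant -8; D⁻¹ = [[7/8, 1/2], [1/4, 0]].
det T = 7, so T⁻¹ = [[6/7, -1/7], [1/7, 1/7]].
D⁻¹N = [[4, 4], [1, 22]].
W = (D⁻¹N)T⁻¹ = [[4, 0], [4, 3]].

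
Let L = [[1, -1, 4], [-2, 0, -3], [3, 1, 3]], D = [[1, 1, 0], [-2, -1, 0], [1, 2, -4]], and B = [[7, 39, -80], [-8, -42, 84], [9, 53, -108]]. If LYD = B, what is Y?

Left-multiply by L⁻¹ and right-multiply by D⁻¹: Y = L⁻¹BD⁻¹.
det L = -2; the adjugate gives L⁻¹ = [[-3/2, -7/2, -3/2], [3/2, 9/2, 5/2], [1, 2, 1]].
D has determinant -4; D⁻¹ = [[-1, -1, 0], [2, 1, 0], [3/4, 1/4, -1/4]].
L⁻¹B = [[4, 9, -12], [-3, 2, -12], [0, 8, -20]].
Y = (L⁻¹B)D⁻¹ = [[5, 2, 3], [-2, 2, 3], [1, 3, 5]].

Y = [[5, 2, 3], [-2, 2, 3], [1, 3, 5]]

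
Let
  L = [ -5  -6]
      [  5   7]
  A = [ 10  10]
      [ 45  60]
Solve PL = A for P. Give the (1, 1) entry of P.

-4

L is on the right of P, so right-multiply by L⁻¹: P = AL⁻¹.
det L = -5, so L⁻¹ = [[-7/5, -6/5], [1, 1]].
P = AL⁻¹ = [[10, 10], [45, 60]] · [[-7/5, -6/5], [1, 1]] = [[-4, -2], [-3, 6]].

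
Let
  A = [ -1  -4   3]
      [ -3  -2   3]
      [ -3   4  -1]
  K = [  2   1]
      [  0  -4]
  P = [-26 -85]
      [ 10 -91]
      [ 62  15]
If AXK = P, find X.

Isolating X: multiply by A⁻¹ from the left and K⁻¹ from the right, so X = A⁻¹PK⁻¹.
det A = 4; the adjugate gives A⁻¹ = [[-5/2, 2, -3/2], [-3, 5/2, -3/2], [-9/2, 4, -5/2]].
det K = -8; the adjugate gives K⁻¹ = [[1/2, 1/8], [0, -1/4]].
A⁻¹P = [[-8, 8], [10, 5], [2, -19]].
X = (A⁻¹P)K⁻¹ = [[-4, -3], [5, 0], [1, 5]].

X = [[-4, -3], [5, 0], [1, 5]]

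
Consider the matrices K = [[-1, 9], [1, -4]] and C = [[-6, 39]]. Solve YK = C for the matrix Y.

K is on the right of Y, so right-multiply by K⁻¹: Y = CK⁻¹.
K has determinant -5; K⁻¹ = [[4/5, 9/5], [1/5, 1/5]].
Y = CK⁻¹ = [[-6, 39]] · [[4/5, 9/5], [1/5, 1/5]] = [[3, -3]].

Y = [[3, -3]]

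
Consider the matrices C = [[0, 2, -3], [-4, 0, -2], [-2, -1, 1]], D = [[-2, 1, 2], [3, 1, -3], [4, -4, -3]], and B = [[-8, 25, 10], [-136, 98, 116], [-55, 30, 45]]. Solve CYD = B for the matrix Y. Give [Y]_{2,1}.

Isolating Y: multiply by C⁻¹ from the left and D⁻¹ from the right, so Y = C⁻¹BD⁻¹.
det C = 4; the adjugate gives C⁻¹ = [[-1/2, 1/4, -1], [2, -3/2, 3], [1, -1, 2]].
D has determinant -5; D⁻¹ = [[3, 1, 1], [3/5, 2/5, 0], [16/5, 4/5, 1]].
C⁻¹B = [[25, -18, -21], [23, -7, -19], [18, -13, -16]].
Y = (C⁻¹B)D⁻¹ = [[-3, 1, 4], [4, 5, 4], [-5, 0, 2]].

4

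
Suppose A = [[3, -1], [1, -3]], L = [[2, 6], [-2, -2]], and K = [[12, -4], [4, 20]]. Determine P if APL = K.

P = [[-2, -4], [-2, -2]]

P = A⁻¹KL⁻¹ (apply A⁻¹ on the left and L⁻¹ on the right).
det A = -8; the adjugate gives A⁻¹ = [[3/8, -1/8], [1/8, -3/8]].
det L = 8, so L⁻¹ = [[-1/4, -3/4], [1/4, 1/4]].
A⁻¹K = [[4, -4], [0, -8]].
P = (A⁻¹K)L⁻¹ = [[-2, -4], [-2, -2]].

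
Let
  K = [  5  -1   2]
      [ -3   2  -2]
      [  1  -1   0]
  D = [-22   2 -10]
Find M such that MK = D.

M = [[-5, 0, 3]]

Right-multiplying both sides by K⁻¹ gives M = DK⁻¹.
det K = -6; the adjugate gives K⁻¹ = [[1/3, 1/3, 1/3], [1/3, 1/3, -2/3], [-1/6, -2/3, -7/6]].
M = DK⁻¹ = [[-22, 2, -10]] · [[1/3, 1/3, 1/3], [1/3, 1/3, -2/3], [-1/6, -2/3, -7/6]] = [[-5, 0, 3]].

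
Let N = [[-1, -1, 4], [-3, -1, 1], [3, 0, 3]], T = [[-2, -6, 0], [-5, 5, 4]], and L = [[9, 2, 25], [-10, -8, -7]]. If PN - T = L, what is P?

P = [[2, 2, 5], [0, 3, -2]]

PN = L + T = [[7, -4, 25], [-15, -3, -3]].
Since N sits to the right of P, P = (L + T)N⁻¹.
det N = 3; the adjugate gives N⁻¹ = [[-1, 1, 1], [4, -5, -11/3], [1, -1, -2/3]].
P = (L + T)N⁻¹ = [[2, 2, 5], [0, 3, -2]].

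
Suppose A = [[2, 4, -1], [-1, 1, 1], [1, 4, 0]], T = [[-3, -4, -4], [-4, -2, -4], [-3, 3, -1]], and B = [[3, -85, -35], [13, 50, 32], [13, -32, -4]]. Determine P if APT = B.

P = [[1, 2, -4], [0, 0, -1], [-2, -5, 5]]

Left-multiply by A⁻¹ and right-multiply by T⁻¹: P = A⁻¹BT⁻¹.
det A = 1; the adjugate gives A⁻¹ = [[-4, -4, 5], [1, 1, -1], [-5, -4, 6]].
det T = -2; the adjugate gives T⁻¹ = [[-7, 8, -4], [-4, 9/2, -2], [9, -21/2, 5]].
A⁻¹B = [[1, -20, -8], [3, -3, 1], [11, 33, 23]].
P = (A⁻¹B)T⁻¹ = [[1, 2, -4], [0, 0, -1], [-2, -5, 5]].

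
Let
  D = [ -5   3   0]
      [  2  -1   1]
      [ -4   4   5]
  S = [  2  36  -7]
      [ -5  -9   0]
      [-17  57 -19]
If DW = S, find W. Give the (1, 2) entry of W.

-6

D is on the left of W, so left-multiply by D⁻¹: W = D⁻¹S.
D has determinant 3; D⁻¹ = [[-3, -5, 1], [-14/3, -25/3, 5/3], [4/3, 8/3, -1/3]].
W = D⁻¹S = [[-3, -5, 1], [-14/3, -25/3, 5/3], [4/3, 8/3, -1/3]] · [[2, 36, -7], [-5, -9, 0], [-17, 57, -19]] = [[2, -6, 2], [4, 2, 1], [-5, 5, -3]].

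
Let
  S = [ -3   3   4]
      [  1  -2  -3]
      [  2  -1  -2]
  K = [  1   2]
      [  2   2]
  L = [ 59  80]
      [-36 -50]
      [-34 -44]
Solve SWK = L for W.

W = [[-1, -3], [2, -2], [3, 4]]

Isolating W: multiply by S⁻¹ from the left and K⁻¹ from the right, so W = S⁻¹LK⁻¹.
S has determinant -3; S⁻¹ = [[-1/3, -2/3, 1/3], [4/3, 2/3, 5/3], [-1, -1, -1]].
det K = -2; the adjugate gives K⁻¹ = [[-1, 1], [1, -1/2]].
S⁻¹L = [[-7, -8], [-2, 0], [11, 14]].
W = (S⁻¹L)K⁻¹ = [[-1, -3], [2, -2], [3, 4]].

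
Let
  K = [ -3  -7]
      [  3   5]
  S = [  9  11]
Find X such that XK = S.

X = [[2, 5]]

K is on the right of X, so right-multiply by K⁻¹: X = SK⁻¹.
K has determinant 6; K⁻¹ = [[5/6, 7/6], [-1/2, -1/2]].
X = SK⁻¹ = [[9, 11]] · [[5/6, 7/6], [-1/2, -1/2]] = [[2, 5]].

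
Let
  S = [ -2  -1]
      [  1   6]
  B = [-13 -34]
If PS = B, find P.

Since S sits to the right of P, P = BS⁻¹.
S has determinant -11; S⁻¹ = [[-6/11, -1/11], [1/11, 2/11]].
P = BS⁻¹ = [[-13, -34]] · [[-6/11, -1/11], [1/11, 2/11]] = [[4, -5]].

P = [[4, -5]]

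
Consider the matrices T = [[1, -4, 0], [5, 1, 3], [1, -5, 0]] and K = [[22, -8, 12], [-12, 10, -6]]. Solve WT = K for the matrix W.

W = [[-2, 4, 4], [2, -2, -4]]

T is on the right of W, so right-multiply by T⁻¹: W = KT⁻¹.
T has determinant 3; T⁻¹ = [[5, 0, -4], [1, 0, -1], [-26/3, 1/3, 7]].
W = KT⁻¹ = [[22, -8, 12], [-12, 10, -6]] · [[5, 0, -4], [1, 0, -1], [-26/3, 1/3, 7]] = [[-2, 4, 4], [2, -2, -4]].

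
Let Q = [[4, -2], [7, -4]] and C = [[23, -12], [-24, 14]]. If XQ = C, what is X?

Since Q sits to the right of X, X = CQ⁻¹.
det Q = -2; the adjugate gives Q⁻¹ = [[2, -1], [7/2, -2]].
X = CQ⁻¹ = [[23, -12], [-24, 14]] · [[2, -1], [7/2, -2]] = [[4, 1], [1, -4]].

X = [[4, 1], [1, -4]]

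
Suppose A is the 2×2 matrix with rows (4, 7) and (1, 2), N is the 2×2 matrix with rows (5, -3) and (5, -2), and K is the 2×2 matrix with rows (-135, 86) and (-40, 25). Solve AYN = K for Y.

Y = A⁻¹KN⁻¹ (apply A⁻¹ on the left and N⁻¹ on the right).
det A = 1; the adjugate gives A⁻¹ = [[2, -7], [-1, 4]].
det N = 5, so N⁻¹ = [[-2/5, 3/5], [-1, 1]].
A⁻¹K = [[10, -3], [-25, 14]].
Y = (A⁻¹K)N⁻¹ = [[-1, 3], [-4, -1]].

Y = [[-1, 3], [-4, -1]]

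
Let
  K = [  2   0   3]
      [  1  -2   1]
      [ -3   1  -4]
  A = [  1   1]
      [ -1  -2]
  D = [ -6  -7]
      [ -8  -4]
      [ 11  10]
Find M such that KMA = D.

Left-multiply by K⁻¹ and right-multiply by A⁻¹: M = K⁻¹DA⁻¹.
det K = -1; the adjugate gives K⁻¹ = [[-7, -3, -6], [-1, -1, -1], [5, 2, 4]].
det A = -1, so A⁻¹ = [[2, 1], [-1, -1]].
K⁻¹D = [[0, 1], [3, 1], [-2, -3]].
M = (K⁻¹D)A⁻¹ = [[-1, -1], [5, 2], [-1, 1]].

M = [[-1, -1], [5, 2], [-1, 1]]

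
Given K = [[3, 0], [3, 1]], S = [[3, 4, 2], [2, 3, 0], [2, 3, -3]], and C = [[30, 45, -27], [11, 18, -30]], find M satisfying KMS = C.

M = [[0, 2, 3], [-3, -4, -1]]

Isolating M: multiply by K⁻¹ from the left and S⁻¹ from the right, so M = K⁻¹CS⁻¹.
det K = 3, so K⁻¹ = [[1/3, 0], [-1, 1]].
S has determinant -3; S⁻¹ = [[3, -6, 2], [-2, 13/3, -4/3], [0, 1/3, -1/3]].
K⁻¹C = [[10, 15, -9], [-19, -27, -3]].
M = (K⁻¹C)S⁻¹ = [[0, 2, 3], [-3, -4, -1]].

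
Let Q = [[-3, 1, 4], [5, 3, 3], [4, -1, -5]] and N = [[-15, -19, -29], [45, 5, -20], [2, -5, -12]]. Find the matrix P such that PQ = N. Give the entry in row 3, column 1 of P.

Right-multiplying both sides by Q⁻¹ gives P = NQ⁻¹.
det Q = 5; the adjugate gives Q⁻¹ = [[-12/5, 1/5, -9/5], [37/5, -1/5, 29/5], [-17/5, 1/5, -14/5]].
P = NQ⁻¹ = [[-15, -19, -29], [45, 5, -20], [2, -5, -12]] · [[-12/5, 1/5, -9/5], [37/5, -1/5, 29/5], [-17/5, 1/5, -14/5]] = [[-6, -5, -2], [-3, 4, 4], [-1, -1, 1]].

-1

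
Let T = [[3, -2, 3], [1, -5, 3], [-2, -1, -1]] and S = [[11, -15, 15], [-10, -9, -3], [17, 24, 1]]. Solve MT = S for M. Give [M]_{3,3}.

Since T sits to the right of M, M = ST⁻¹.
det T = 1, so T⁻¹ = [[8, -5, 9], [-5, 3, -6], [-11, 7, -13]].
M = ST⁻¹ = [[11, -15, 15], [-10, -9, -3], [17, 24, 1]] · [[8, -5, 9], [-5, 3, -6], [-11, 7, -13]] = [[-2, 5, -6], [-2, 2, 3], [5, -6, -4]].

-4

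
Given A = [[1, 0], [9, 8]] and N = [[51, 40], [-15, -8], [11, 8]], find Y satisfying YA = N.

Since A sits to the right of Y, Y = NA⁻¹.
det A = 8, so A⁻¹ = [[1, 0], [-9/8, 1/8]].
Y = NA⁻¹ = [[51, 40], [-15, -8], [11, 8]] · [[1, 0], [-9/8, 1/8]] = [[6, 5], [-6, -1], [2, 1]].

Y = [[6, 5], [-6, -1], [2, 1]]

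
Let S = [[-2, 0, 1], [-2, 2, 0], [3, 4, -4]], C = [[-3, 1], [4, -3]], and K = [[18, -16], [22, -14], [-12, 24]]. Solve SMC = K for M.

M = [[0, -4], [-1, -2], [2, -2]]

Left-multiply by S⁻¹ and right-multiply by C⁻¹: M = S⁻¹KC⁻¹.
det S = 2; the adjugate gives S⁻¹ = [[-4, 2, -1], [-4, 5/2, -1], [-7, 4, -2]].
C has determinant 5; C⁻¹ = [[-3/5, -1/5], [-4/5, -3/5]].
S⁻¹K = [[-16, 12], [-5, 5], [-14, 8]].
M = (S⁻¹K)C⁻¹ = [[0, -4], [-1, -2], [2, -2]].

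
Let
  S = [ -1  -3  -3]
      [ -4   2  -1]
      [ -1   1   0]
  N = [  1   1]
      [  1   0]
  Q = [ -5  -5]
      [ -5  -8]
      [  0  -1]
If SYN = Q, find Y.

Y = [[5, 0], [4, 1], [-4, -1]]

Isolating Y: multiply by S⁻¹ from the left and N⁻¹ from the right, so Y = S⁻¹QN⁻¹.
det S = 2, so S⁻¹ = [[1/2, -3/2, 9/2], [1/2, -3/2, 11/2], [-1, 2, -7]].
det N = -1, so N⁻¹ = [[0, 1], [1, -1]].
S⁻¹Q = [[5, 5], [5, 4], [-5, -4]].
Y = (S⁻¹Q)N⁻¹ = [[5, 0], [4, 1], [-4, -1]].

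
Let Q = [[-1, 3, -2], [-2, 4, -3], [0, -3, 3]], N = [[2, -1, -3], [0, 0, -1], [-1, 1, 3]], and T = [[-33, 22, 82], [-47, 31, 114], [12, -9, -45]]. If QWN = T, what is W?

W = [[4, -1, -2], [-5, -5, 5], [-4, 1, 3]]

Isolating W: multiply by Q⁻¹ from the left and N⁻¹ from the right, so W = Q⁻¹TN⁻¹.
Q has determinant 3; Q⁻¹ = [[1, -1, -1/3], [2, -1, 1/3], [2, -1, 2/3]].
det N = 1; the adjugate gives N⁻¹ = [[1, 0, 1], [1, 3, 2], [0, -1, 0]].
Q⁻¹T = [[10, -6, -17], [-15, 10, 35], [-11, 7, 20]].
W = (Q⁻¹T)N⁻¹ = [[4, -1, -2], [-5, -5, 5], [-4, 1, 3]].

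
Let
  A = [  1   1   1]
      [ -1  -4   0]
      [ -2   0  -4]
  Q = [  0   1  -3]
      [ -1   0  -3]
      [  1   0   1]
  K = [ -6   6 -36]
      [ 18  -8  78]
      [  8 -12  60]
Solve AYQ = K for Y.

Isolating Y: multiply by A⁻¹ from the left and Q⁻¹ from the right, so Y = A⁻¹KQ⁻¹.
det A = 4, so A⁻¹ = [[4, 1, 1], [-1, -1/2, -1/4], [-2, -1/2, -3/4]].
Q has determinant -2; Q⁻¹ = [[0, 1/2, 3/2], [1, -3/2, -3/2], [0, -1/2, -1/2]].
A⁻¹K = [[2, 4, -6], [-5, 1, -18], [-3, 1, -12]].
Y = (A⁻¹K)Q⁻¹ = [[4, -2, 0], [1, 5, 0], [1, 3, 0]].

Y = [[4, -2, 0], [1, 5, 0], [1, 3, 0]]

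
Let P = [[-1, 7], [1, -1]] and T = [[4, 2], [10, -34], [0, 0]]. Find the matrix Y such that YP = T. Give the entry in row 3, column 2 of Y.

0

P is on the right of Y, so right-multiply by P⁻¹: Y = TP⁻¹.
det P = -6; the adjugate gives P⁻¹ = [[1/6, 7/6], [1/6, 1/6]].
Y = TP⁻¹ = [[4, 2], [10, -34], [0, 0]] · [[1/6, 7/6], [1/6, 1/6]] = [[1, 5], [-4, 6], [0, 0]].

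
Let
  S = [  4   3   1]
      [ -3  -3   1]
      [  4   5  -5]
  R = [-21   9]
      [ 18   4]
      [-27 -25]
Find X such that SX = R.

X = [[-3, 5], [-3, -5], [0, 4]]

Since S multiplies X on the left, X = S⁻¹R.
det S = 4, so S⁻¹ = [[5/2, 5, 3/2], [-11/4, -6, -7/4], [-3/4, -2, -3/4]].
X = S⁻¹R = [[5/2, 5, 3/2], [-11/4, -6, -7/4], [-3/4, -2, -3/4]] · [[-21, 9], [18, 4], [-27, -25]] = [[-3, 5], [-3, -5], [0, 4]].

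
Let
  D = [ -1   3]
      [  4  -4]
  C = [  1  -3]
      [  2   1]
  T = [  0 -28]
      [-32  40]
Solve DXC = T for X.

Left-multiply by D⁻¹ and right-multiply by C⁻¹: X = D⁻¹TC⁻¹.
det D = -8; the adjugate gives D⁻¹ = [[1/2, 3/8], [1/2, 1/8]].
det C = 7; the adjugate gives C⁻¹ = [[1/7, 3/7], [-2/7, 1/7]].
D⁻¹T = [[-12, 1], [-4, -9]].
X = (D⁻¹T)C⁻¹ = [[-2, -5], [2, -3]].

X = [[-2, -5], [2, -3]]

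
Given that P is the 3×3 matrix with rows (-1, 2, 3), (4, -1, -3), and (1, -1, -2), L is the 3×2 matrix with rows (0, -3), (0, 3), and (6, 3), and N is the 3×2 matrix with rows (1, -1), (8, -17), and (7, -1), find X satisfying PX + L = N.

PX = N − L = [[1, 2], [8, -20], [1, -4]].
Since P multiplies X on the left, X = P⁻¹(N − L).
det P = 2; the adjugate gives P⁻¹ = [[-1/2, 1/2, -3/2], [5/2, -1/2, 9/2], [-3/2, 1/2, -7/2]].
X = P⁻¹(N − L) = [[2, -5], [3, -3], [-1, 1]].

X = [[2, -5], [3, -3], [-1, 1]]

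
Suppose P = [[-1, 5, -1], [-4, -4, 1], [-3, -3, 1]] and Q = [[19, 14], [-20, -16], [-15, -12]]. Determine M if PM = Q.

M = [[1, 1], [4, 3], [0, 0]]

Since P multiplies M on the left, M = P⁻¹Q.
P has determinant 6; P⁻¹ = [[-1/6, -1/3, 1/6], [1/6, -2/3, 5/6], [0, -3, 4]].
M = P⁻¹Q = [[-1/6, -1/3, 1/6], [1/6, -2/3, 5/6], [0, -3, 4]] · [[19, 14], [-20, -16], [-15, -12]] = [[1, 1], [4, 3], [0, 0]].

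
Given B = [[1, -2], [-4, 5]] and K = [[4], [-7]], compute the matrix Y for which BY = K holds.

B is on the left of Y, so left-multiply by B⁻¹: Y = B⁻¹K.
B has determinant -3; B⁻¹ = [[-5/3, -2/3], [-4/3, -1/3]].
Y = B⁻¹K = [[-5/3, -2/3], [-4/3, -1/3]] · [[4], [-7]] = [[-2], [-3]].

Y = [[-2], [-3]]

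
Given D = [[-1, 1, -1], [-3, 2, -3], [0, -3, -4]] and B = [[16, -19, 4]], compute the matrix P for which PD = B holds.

Since D sits to the right of P, P = BD⁻¹.
det D = -4, so D⁻¹ = [[17/4, -7/4, 1/4], [3, -1, 0], [-9/4, 3/4, -1/4]].
P = BD⁻¹ = [[16, -19, 4]] · [[17/4, -7/4, 1/4], [3, -1, 0], [-9/4, 3/4, -1/4]] = [[2, -6, 3]].

P = [[2, -6, 3]]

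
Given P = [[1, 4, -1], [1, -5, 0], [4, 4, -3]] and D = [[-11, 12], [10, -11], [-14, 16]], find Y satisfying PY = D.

P is on the left of Y, so left-multiply by P⁻¹: Y = P⁻¹D.
det P = 3, so P⁻¹ = [[5, 8/3, -5/3], [1, 1/3, -1/3], [8, 4, -3]].
Y = P⁻¹D = [[5, 8/3, -5/3], [1, 1/3, -1/3], [8, 4, -3]] · [[-11, 12], [10, -11], [-14, 16]] = [[-5, 4], [-3, 3], [-6, 4]].

Y = [[-5, 4], [-3, 3], [-6, 4]]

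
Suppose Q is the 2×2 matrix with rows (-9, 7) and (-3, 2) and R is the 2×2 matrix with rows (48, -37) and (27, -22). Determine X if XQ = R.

Right-multiplying both sides by Q⁻¹ gives X = RQ⁻¹.
det Q = 3, so Q⁻¹ = [[2/3, -7/3], [1, -3]].
X = RQ⁻¹ = [[48, -37], [27, -22]] · [[2/3, -7/3], [1, -3]] = [[-5, -1], [-4, 3]].

X = [[-5, -1], [-4, 3]]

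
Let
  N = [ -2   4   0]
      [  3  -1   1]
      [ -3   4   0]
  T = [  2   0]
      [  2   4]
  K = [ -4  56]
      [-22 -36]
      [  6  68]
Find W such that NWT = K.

W = N⁻¹KT⁻¹ (apply N⁻¹ on the left and T⁻¹ on the right).
det N = -4; the adjugate gives N⁻¹ = [[1, 0, -1], [3/4, 0, -1/2], [-9/4, 1, 5/2]].
det T = 8, so T⁻¹ = [[1/2, 0], [-1/4, 1/4]].
N⁻¹K = [[-10, -12], [-6, 8], [2, 8]].
W = (N⁻¹K)T⁻¹ = [[-2, -3], [-5, 2], [-1, 2]].

W = [[-2, -3], [-5, 2], [-1, 2]]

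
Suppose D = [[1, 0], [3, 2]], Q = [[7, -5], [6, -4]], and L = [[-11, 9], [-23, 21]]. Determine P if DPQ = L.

P = [[-5, 4], [-1, 2]]

P = D⁻¹LQ⁻¹ (apply D⁻¹ on the left and Q⁻¹ on the right).
D has determinant 2; D⁻¹ = [[1, 0], [-3/2, 1/2]].
det Q = 2; the adjugate gives Q⁻¹ = [[-2, 5/2], [-3, 7/2]].
D⁻¹L = [[-11, 9], [5, -3]].
P = (D⁻¹L)Q⁻¹ = [[-5, 4], [-1, 2]].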